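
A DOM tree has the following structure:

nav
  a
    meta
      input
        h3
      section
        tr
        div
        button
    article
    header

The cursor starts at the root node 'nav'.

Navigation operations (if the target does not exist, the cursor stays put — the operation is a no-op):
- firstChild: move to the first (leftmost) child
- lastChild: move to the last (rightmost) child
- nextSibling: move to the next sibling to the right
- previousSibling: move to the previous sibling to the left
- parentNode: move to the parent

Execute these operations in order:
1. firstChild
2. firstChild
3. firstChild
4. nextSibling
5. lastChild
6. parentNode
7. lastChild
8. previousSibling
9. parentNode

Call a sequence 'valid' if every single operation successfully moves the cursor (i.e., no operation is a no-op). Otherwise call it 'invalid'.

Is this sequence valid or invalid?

After 1 (firstChild): a
After 2 (firstChild): meta
After 3 (firstChild): input
After 4 (nextSibling): section
After 5 (lastChild): button
After 6 (parentNode): section
After 7 (lastChild): button
After 8 (previousSibling): div
After 9 (parentNode): section

Answer: valid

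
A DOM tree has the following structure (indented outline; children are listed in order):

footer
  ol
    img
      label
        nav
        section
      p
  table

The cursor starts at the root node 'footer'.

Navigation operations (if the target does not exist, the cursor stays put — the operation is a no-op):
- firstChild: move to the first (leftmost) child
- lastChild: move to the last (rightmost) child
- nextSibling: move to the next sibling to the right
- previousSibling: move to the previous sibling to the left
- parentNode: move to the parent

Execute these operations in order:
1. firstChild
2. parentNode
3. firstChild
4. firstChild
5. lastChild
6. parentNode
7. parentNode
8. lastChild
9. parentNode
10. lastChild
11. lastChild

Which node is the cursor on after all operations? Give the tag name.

After 1 (firstChild): ol
After 2 (parentNode): footer
After 3 (firstChild): ol
After 4 (firstChild): img
After 5 (lastChild): p
After 6 (parentNode): img
After 7 (parentNode): ol
After 8 (lastChild): img
After 9 (parentNode): ol
After 10 (lastChild): img
After 11 (lastChild): p

Answer: p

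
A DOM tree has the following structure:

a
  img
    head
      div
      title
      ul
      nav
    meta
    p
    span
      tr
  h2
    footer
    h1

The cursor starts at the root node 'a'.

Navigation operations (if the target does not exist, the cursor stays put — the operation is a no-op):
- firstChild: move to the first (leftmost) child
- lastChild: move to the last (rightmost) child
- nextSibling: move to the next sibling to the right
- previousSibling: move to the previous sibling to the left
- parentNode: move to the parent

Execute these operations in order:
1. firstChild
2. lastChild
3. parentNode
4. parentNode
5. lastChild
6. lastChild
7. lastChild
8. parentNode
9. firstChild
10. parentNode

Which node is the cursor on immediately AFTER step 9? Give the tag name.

Answer: footer

Derivation:
After 1 (firstChild): img
After 2 (lastChild): span
After 3 (parentNode): img
After 4 (parentNode): a
After 5 (lastChild): h2
After 6 (lastChild): h1
After 7 (lastChild): h1 (no-op, stayed)
After 8 (parentNode): h2
After 9 (firstChild): footer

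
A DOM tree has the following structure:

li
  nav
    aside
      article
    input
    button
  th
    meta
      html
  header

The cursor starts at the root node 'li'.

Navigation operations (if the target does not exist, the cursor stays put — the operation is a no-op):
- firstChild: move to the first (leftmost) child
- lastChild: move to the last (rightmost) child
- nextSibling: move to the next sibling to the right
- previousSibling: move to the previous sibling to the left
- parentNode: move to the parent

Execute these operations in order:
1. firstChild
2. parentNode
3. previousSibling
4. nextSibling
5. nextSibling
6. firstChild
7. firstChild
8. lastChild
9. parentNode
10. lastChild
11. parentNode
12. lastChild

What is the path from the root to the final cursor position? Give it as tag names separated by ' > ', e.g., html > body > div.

Answer: li > nav > aside > article

Derivation:
After 1 (firstChild): nav
After 2 (parentNode): li
After 3 (previousSibling): li (no-op, stayed)
After 4 (nextSibling): li (no-op, stayed)
After 5 (nextSibling): li (no-op, stayed)
After 6 (firstChild): nav
After 7 (firstChild): aside
After 8 (lastChild): article
After 9 (parentNode): aside
After 10 (lastChild): article
After 11 (parentNode): aside
After 12 (lastChild): article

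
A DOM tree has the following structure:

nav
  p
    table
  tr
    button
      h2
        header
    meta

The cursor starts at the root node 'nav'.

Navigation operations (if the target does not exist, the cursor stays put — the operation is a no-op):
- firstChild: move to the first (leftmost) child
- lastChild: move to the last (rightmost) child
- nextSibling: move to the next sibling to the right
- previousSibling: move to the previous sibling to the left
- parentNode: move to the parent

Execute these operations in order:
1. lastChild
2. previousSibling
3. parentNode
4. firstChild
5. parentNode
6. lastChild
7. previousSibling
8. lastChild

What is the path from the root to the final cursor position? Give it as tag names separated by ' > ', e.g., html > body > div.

Answer: nav > p > table

Derivation:
After 1 (lastChild): tr
After 2 (previousSibling): p
After 3 (parentNode): nav
After 4 (firstChild): p
After 5 (parentNode): nav
After 6 (lastChild): tr
After 7 (previousSibling): p
After 8 (lastChild): table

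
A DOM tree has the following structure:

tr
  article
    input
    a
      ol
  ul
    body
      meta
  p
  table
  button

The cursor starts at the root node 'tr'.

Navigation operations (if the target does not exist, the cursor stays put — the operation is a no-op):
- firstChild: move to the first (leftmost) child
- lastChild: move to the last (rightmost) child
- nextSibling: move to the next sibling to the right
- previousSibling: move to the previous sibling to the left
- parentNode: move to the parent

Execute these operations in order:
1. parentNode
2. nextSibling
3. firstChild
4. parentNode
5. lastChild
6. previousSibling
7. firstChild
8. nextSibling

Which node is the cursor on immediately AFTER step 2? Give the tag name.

Answer: tr

Derivation:
After 1 (parentNode): tr (no-op, stayed)
After 2 (nextSibling): tr (no-op, stayed)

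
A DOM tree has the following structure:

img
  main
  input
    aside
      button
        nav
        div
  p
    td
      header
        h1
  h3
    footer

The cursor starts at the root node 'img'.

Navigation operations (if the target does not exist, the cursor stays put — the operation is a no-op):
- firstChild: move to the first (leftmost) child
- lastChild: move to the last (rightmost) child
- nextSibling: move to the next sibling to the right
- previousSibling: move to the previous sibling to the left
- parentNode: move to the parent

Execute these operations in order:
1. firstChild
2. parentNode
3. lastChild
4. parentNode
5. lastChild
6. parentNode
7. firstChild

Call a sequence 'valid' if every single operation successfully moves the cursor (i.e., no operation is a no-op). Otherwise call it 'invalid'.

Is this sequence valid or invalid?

Answer: valid

Derivation:
After 1 (firstChild): main
After 2 (parentNode): img
After 3 (lastChild): h3
After 4 (parentNode): img
After 5 (lastChild): h3
After 6 (parentNode): img
After 7 (firstChild): main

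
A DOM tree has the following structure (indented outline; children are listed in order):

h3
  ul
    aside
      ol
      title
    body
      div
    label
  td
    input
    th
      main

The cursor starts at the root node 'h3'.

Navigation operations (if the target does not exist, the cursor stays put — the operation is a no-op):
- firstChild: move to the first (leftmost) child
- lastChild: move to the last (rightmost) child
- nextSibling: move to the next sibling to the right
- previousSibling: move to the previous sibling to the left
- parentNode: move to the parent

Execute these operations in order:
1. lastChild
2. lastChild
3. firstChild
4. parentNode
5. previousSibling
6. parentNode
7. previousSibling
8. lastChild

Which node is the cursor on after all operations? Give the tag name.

After 1 (lastChild): td
After 2 (lastChild): th
After 3 (firstChild): main
After 4 (parentNode): th
After 5 (previousSibling): input
After 6 (parentNode): td
After 7 (previousSibling): ul
After 8 (lastChild): label

Answer: label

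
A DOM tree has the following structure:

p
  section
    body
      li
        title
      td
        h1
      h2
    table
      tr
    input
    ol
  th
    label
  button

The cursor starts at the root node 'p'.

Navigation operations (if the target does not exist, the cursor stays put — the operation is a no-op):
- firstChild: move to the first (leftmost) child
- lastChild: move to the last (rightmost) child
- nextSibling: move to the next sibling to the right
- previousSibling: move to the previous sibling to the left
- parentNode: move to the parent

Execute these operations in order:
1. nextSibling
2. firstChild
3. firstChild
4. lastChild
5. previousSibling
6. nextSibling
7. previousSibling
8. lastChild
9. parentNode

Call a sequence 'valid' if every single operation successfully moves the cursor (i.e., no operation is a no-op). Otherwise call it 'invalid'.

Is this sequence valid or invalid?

After 1 (nextSibling): p (no-op, stayed)
After 2 (firstChild): section
After 3 (firstChild): body
After 4 (lastChild): h2
After 5 (previousSibling): td
After 6 (nextSibling): h2
After 7 (previousSibling): td
After 8 (lastChild): h1
After 9 (parentNode): td

Answer: invalid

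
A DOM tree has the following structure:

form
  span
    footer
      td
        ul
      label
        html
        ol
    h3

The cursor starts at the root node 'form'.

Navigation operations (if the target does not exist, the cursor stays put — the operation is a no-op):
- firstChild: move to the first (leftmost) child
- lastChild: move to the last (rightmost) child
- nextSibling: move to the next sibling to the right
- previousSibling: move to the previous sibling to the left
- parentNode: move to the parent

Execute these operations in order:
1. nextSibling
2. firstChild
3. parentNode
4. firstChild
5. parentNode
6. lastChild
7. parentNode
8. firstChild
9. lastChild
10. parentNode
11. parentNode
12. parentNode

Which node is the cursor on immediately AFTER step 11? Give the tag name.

After 1 (nextSibling): form (no-op, stayed)
After 2 (firstChild): span
After 3 (parentNode): form
After 4 (firstChild): span
After 5 (parentNode): form
After 6 (lastChild): span
After 7 (parentNode): form
After 8 (firstChild): span
After 9 (lastChild): h3
After 10 (parentNode): span
After 11 (parentNode): form

Answer: form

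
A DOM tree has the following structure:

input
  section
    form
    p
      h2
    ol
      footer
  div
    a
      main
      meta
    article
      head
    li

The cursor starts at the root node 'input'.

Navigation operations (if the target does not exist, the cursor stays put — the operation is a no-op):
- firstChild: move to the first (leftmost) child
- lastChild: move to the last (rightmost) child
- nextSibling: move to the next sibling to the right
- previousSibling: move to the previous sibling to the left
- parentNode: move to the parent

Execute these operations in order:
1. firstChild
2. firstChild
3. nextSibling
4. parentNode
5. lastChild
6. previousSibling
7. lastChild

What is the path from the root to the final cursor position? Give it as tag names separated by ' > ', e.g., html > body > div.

Answer: input > section > p > h2

Derivation:
After 1 (firstChild): section
After 2 (firstChild): form
After 3 (nextSibling): p
After 4 (parentNode): section
After 5 (lastChild): ol
After 6 (previousSibling): p
After 7 (lastChild): h2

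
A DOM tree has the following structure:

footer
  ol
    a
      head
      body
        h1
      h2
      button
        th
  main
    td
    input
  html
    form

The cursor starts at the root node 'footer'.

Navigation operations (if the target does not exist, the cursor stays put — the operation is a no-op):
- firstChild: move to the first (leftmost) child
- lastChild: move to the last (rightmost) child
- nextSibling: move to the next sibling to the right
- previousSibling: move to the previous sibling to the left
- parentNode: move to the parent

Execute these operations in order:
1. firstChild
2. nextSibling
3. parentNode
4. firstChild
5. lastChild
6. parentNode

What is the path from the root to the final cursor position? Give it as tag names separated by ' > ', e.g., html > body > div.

Answer: footer > ol

Derivation:
After 1 (firstChild): ol
After 2 (nextSibling): main
After 3 (parentNode): footer
After 4 (firstChild): ol
After 5 (lastChild): a
After 6 (parentNode): ol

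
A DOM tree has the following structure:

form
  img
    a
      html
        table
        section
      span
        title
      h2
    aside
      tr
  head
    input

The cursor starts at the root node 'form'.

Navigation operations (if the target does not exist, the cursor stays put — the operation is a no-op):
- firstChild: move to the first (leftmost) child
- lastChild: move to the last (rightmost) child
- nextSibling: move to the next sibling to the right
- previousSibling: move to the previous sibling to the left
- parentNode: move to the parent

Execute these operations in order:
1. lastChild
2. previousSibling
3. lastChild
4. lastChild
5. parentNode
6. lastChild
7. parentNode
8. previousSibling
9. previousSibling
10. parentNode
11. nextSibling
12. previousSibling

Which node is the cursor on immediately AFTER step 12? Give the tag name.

After 1 (lastChild): head
After 2 (previousSibling): img
After 3 (lastChild): aside
After 4 (lastChild): tr
After 5 (parentNode): aside
After 6 (lastChild): tr
After 7 (parentNode): aside
After 8 (previousSibling): a
After 9 (previousSibling): a (no-op, stayed)
After 10 (parentNode): img
After 11 (nextSibling): head
After 12 (previousSibling): img

Answer: img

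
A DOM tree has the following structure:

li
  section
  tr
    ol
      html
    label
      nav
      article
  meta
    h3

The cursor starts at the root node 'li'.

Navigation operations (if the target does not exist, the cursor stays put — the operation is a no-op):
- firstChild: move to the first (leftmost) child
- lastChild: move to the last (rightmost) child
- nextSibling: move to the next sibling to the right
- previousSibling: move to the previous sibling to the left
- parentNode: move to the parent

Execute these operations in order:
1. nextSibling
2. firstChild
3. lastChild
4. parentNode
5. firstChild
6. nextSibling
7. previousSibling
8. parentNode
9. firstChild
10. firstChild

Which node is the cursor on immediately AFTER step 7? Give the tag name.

Answer: section

Derivation:
After 1 (nextSibling): li (no-op, stayed)
After 2 (firstChild): section
After 3 (lastChild): section (no-op, stayed)
After 4 (parentNode): li
After 5 (firstChild): section
After 6 (nextSibling): tr
After 7 (previousSibling): section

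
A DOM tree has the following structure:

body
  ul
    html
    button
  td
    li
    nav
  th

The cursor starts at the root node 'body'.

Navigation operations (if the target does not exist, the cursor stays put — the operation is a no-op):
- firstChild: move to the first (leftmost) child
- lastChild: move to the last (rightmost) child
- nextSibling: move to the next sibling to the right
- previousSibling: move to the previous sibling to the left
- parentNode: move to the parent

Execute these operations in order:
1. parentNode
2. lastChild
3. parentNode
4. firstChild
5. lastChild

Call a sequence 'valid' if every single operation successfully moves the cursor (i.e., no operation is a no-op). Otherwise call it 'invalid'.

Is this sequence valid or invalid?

Answer: invalid

Derivation:
After 1 (parentNode): body (no-op, stayed)
After 2 (lastChild): th
After 3 (parentNode): body
After 4 (firstChild): ul
After 5 (lastChild): button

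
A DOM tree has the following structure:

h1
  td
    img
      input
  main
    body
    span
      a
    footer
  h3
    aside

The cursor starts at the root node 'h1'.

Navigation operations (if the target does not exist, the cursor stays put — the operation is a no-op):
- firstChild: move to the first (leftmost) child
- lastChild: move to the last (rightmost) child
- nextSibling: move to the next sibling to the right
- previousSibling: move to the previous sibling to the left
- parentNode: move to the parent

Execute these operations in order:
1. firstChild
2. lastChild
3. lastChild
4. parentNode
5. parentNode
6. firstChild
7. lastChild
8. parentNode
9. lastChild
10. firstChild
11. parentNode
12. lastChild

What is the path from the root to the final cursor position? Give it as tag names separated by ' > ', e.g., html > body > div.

After 1 (firstChild): td
After 2 (lastChild): img
After 3 (lastChild): input
After 4 (parentNode): img
After 5 (parentNode): td
After 6 (firstChild): img
After 7 (lastChild): input
After 8 (parentNode): img
After 9 (lastChild): input
After 10 (firstChild): input (no-op, stayed)
After 11 (parentNode): img
After 12 (lastChild): input

Answer: h1 > td > img > input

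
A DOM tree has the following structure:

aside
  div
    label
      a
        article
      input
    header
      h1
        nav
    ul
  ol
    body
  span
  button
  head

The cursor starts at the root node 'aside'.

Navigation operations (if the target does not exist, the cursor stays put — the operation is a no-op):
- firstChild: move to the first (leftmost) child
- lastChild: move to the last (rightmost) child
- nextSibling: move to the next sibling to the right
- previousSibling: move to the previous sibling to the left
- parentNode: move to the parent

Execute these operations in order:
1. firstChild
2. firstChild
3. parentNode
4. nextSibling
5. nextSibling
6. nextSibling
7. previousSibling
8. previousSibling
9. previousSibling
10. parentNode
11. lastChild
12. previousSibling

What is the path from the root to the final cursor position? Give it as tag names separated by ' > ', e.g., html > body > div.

Answer: aside > button

Derivation:
After 1 (firstChild): div
After 2 (firstChild): label
After 3 (parentNode): div
After 4 (nextSibling): ol
After 5 (nextSibling): span
After 6 (nextSibling): button
After 7 (previousSibling): span
After 8 (previousSibling): ol
After 9 (previousSibling): div
After 10 (parentNode): aside
After 11 (lastChild): head
After 12 (previousSibling): button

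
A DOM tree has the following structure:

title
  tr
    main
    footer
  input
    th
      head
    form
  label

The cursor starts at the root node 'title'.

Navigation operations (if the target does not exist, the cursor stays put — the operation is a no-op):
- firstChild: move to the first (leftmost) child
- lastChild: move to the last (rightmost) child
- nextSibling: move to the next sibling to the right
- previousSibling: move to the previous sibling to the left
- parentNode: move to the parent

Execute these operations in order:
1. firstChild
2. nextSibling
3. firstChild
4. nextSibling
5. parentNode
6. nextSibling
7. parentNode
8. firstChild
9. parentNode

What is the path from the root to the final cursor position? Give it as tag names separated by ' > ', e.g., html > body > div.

After 1 (firstChild): tr
After 2 (nextSibling): input
After 3 (firstChild): th
After 4 (nextSibling): form
After 5 (parentNode): input
After 6 (nextSibling): label
After 7 (parentNode): title
After 8 (firstChild): tr
After 9 (parentNode): title

Answer: title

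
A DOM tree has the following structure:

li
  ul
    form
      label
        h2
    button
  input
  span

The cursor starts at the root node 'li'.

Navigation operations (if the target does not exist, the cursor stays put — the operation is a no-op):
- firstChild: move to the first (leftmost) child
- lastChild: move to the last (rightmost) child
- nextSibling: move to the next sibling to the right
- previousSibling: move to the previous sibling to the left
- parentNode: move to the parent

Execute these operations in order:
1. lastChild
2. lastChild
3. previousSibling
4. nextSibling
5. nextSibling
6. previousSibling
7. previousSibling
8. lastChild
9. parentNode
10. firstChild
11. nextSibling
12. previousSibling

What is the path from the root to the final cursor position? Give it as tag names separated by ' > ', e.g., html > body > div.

Answer: li > ul > form

Derivation:
After 1 (lastChild): span
After 2 (lastChild): span (no-op, stayed)
After 3 (previousSibling): input
After 4 (nextSibling): span
After 5 (nextSibling): span (no-op, stayed)
After 6 (previousSibling): input
After 7 (previousSibling): ul
After 8 (lastChild): button
After 9 (parentNode): ul
After 10 (firstChild): form
After 11 (nextSibling): button
After 12 (previousSibling): form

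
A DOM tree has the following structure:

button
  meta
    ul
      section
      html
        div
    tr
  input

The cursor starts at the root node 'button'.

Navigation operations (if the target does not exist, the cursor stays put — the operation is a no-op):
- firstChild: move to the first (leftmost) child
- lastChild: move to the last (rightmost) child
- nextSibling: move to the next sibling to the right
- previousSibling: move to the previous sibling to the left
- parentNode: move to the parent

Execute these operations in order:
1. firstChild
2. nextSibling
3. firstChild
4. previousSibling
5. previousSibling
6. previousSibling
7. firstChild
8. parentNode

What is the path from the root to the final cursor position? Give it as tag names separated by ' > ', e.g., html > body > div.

Answer: button > meta

Derivation:
After 1 (firstChild): meta
After 2 (nextSibling): input
After 3 (firstChild): input (no-op, stayed)
After 4 (previousSibling): meta
After 5 (previousSibling): meta (no-op, stayed)
After 6 (previousSibling): meta (no-op, stayed)
After 7 (firstChild): ul
After 8 (parentNode): meta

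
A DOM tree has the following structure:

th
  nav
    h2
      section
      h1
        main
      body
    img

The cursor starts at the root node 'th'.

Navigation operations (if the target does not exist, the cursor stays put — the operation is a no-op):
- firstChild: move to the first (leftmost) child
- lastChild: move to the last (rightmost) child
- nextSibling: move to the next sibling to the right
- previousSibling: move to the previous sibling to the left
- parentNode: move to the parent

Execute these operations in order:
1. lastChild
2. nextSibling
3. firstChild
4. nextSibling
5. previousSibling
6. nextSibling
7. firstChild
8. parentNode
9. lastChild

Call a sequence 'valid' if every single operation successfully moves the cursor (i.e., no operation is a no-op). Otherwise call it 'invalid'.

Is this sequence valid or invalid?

Answer: invalid

Derivation:
After 1 (lastChild): nav
After 2 (nextSibling): nav (no-op, stayed)
After 3 (firstChild): h2
After 4 (nextSibling): img
After 5 (previousSibling): h2
After 6 (nextSibling): img
After 7 (firstChild): img (no-op, stayed)
After 8 (parentNode): nav
After 9 (lastChild): img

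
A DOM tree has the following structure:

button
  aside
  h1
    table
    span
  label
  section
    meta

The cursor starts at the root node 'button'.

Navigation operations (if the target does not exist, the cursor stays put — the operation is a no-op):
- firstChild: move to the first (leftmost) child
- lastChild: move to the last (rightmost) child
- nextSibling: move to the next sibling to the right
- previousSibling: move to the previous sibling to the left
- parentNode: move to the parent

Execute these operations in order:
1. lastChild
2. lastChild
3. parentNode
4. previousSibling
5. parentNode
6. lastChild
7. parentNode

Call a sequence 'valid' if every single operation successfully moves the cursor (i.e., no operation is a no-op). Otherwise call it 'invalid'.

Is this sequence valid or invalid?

Answer: valid

Derivation:
After 1 (lastChild): section
After 2 (lastChild): meta
After 3 (parentNode): section
After 4 (previousSibling): label
After 5 (parentNode): button
After 6 (lastChild): section
After 7 (parentNode): button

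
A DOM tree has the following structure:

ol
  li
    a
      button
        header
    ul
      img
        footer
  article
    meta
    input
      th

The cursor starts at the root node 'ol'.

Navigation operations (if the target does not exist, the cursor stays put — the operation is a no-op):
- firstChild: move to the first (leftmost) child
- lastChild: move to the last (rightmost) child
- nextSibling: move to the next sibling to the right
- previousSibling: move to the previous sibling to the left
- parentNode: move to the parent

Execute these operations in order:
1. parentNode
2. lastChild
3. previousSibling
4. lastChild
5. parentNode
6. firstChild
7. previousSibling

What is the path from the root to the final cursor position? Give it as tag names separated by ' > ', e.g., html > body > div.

After 1 (parentNode): ol (no-op, stayed)
After 2 (lastChild): article
After 3 (previousSibling): li
After 4 (lastChild): ul
After 5 (parentNode): li
After 6 (firstChild): a
After 7 (previousSibling): a (no-op, stayed)

Answer: ol > li > a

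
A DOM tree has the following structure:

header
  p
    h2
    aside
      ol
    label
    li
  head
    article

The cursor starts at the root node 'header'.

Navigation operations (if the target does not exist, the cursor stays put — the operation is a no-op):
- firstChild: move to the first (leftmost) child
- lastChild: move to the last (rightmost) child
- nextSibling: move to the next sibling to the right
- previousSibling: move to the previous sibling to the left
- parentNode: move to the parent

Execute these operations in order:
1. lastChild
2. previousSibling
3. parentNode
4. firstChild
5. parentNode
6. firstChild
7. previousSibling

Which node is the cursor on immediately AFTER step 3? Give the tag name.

After 1 (lastChild): head
After 2 (previousSibling): p
After 3 (parentNode): header

Answer: header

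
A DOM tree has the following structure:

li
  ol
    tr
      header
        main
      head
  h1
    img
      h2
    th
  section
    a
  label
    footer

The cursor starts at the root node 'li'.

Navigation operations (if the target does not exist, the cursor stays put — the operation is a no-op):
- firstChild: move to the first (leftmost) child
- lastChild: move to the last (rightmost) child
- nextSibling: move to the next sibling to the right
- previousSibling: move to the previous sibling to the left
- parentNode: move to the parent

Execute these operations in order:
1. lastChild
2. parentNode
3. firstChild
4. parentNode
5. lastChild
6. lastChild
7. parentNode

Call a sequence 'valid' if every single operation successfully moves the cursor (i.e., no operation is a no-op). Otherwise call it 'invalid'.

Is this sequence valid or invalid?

After 1 (lastChild): label
After 2 (parentNode): li
After 3 (firstChild): ol
After 4 (parentNode): li
After 5 (lastChild): label
After 6 (lastChild): footer
After 7 (parentNode): label

Answer: valid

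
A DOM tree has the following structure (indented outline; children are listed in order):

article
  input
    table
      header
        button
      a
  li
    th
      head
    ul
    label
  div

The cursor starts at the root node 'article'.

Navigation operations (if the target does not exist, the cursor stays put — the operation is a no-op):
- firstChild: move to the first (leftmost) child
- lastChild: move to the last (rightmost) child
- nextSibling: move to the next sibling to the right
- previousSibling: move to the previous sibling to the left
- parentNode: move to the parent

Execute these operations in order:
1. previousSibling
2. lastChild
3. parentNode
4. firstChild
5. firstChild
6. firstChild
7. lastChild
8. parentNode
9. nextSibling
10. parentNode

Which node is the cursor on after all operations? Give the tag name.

Answer: table

Derivation:
After 1 (previousSibling): article (no-op, stayed)
After 2 (lastChild): div
After 3 (parentNode): article
After 4 (firstChild): input
After 5 (firstChild): table
After 6 (firstChild): header
After 7 (lastChild): button
After 8 (parentNode): header
After 9 (nextSibling): a
After 10 (parentNode): table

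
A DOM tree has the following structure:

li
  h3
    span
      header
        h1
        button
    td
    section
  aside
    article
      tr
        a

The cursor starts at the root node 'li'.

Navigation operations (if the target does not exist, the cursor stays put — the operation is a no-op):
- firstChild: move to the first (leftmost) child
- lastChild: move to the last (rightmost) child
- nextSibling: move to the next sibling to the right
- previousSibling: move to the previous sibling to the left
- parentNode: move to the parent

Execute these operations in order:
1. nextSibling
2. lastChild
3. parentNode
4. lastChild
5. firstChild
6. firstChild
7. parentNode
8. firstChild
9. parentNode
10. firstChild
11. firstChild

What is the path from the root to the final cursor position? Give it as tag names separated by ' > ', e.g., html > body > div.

Answer: li > aside > article > tr > a

Derivation:
After 1 (nextSibling): li (no-op, stayed)
After 2 (lastChild): aside
After 3 (parentNode): li
After 4 (lastChild): aside
After 5 (firstChild): article
After 6 (firstChild): tr
After 7 (parentNode): article
After 8 (firstChild): tr
After 9 (parentNode): article
After 10 (firstChild): tr
After 11 (firstChild): a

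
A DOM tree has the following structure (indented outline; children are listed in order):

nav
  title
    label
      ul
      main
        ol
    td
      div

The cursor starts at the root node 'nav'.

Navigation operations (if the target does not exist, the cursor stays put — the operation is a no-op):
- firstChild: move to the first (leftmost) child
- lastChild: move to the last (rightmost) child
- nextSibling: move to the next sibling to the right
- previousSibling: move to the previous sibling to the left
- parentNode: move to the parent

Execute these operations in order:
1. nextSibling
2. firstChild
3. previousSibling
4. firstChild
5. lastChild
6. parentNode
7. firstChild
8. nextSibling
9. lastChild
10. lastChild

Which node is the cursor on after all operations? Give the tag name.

Answer: ol

Derivation:
After 1 (nextSibling): nav (no-op, stayed)
After 2 (firstChild): title
After 3 (previousSibling): title (no-op, stayed)
After 4 (firstChild): label
After 5 (lastChild): main
After 6 (parentNode): label
After 7 (firstChild): ul
After 8 (nextSibling): main
After 9 (lastChild): ol
After 10 (lastChild): ol (no-op, stayed)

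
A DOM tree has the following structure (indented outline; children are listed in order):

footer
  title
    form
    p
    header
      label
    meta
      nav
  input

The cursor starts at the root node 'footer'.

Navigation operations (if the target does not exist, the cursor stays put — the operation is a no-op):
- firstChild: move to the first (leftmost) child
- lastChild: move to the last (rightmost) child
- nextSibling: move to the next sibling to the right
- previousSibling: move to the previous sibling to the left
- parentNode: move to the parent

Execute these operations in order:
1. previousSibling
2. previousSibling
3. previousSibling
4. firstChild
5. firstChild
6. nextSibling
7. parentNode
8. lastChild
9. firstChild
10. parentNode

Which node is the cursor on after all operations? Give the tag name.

Answer: meta

Derivation:
After 1 (previousSibling): footer (no-op, stayed)
After 2 (previousSibling): footer (no-op, stayed)
After 3 (previousSibling): footer (no-op, stayed)
After 4 (firstChild): title
After 5 (firstChild): form
After 6 (nextSibling): p
After 7 (parentNode): title
After 8 (lastChild): meta
After 9 (firstChild): nav
After 10 (parentNode): meta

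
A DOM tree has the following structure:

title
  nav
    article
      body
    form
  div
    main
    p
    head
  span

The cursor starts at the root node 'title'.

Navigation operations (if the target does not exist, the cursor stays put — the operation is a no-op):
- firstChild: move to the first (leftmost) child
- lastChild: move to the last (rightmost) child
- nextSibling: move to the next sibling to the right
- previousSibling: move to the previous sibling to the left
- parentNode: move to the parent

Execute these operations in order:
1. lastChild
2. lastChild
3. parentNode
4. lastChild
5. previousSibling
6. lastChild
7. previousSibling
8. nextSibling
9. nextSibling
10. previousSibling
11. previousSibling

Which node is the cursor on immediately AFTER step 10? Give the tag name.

After 1 (lastChild): span
After 2 (lastChild): span (no-op, stayed)
After 3 (parentNode): title
After 4 (lastChild): span
After 5 (previousSibling): div
After 6 (lastChild): head
After 7 (previousSibling): p
After 8 (nextSibling): head
After 9 (nextSibling): head (no-op, stayed)
After 10 (previousSibling): p

Answer: p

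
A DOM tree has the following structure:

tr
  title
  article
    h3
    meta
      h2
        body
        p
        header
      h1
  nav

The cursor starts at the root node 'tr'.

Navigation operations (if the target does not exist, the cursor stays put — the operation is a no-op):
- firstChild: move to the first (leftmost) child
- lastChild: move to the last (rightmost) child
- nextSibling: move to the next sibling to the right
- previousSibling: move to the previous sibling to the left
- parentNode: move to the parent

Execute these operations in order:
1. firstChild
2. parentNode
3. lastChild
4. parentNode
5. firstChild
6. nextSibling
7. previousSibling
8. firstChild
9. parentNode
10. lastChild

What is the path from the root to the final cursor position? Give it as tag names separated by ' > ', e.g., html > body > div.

After 1 (firstChild): title
After 2 (parentNode): tr
After 3 (lastChild): nav
After 4 (parentNode): tr
After 5 (firstChild): title
After 6 (nextSibling): article
After 7 (previousSibling): title
After 8 (firstChild): title (no-op, stayed)
After 9 (parentNode): tr
After 10 (lastChild): nav

Answer: tr > nav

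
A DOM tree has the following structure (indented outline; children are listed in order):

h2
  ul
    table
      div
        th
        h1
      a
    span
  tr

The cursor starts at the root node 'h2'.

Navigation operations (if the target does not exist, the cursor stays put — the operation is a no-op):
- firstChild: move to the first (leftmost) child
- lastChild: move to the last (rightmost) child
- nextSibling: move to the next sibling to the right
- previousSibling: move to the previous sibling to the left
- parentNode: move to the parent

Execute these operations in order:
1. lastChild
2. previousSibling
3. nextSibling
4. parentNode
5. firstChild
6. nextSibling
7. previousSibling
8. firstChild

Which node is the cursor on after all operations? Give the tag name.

After 1 (lastChild): tr
After 2 (previousSibling): ul
After 3 (nextSibling): tr
After 4 (parentNode): h2
After 5 (firstChild): ul
After 6 (nextSibling): tr
After 7 (previousSibling): ul
After 8 (firstChild): table

Answer: table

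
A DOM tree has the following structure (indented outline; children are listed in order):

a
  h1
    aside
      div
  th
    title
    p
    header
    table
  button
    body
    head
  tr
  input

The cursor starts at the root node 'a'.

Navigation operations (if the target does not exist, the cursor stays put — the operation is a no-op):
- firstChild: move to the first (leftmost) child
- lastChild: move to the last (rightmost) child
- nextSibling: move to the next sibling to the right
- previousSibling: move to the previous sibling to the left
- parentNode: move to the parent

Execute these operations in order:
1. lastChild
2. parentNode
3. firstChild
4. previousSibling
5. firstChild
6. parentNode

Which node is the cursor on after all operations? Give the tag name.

Answer: h1

Derivation:
After 1 (lastChild): input
After 2 (parentNode): a
After 3 (firstChild): h1
After 4 (previousSibling): h1 (no-op, stayed)
After 5 (firstChild): aside
After 6 (parentNode): h1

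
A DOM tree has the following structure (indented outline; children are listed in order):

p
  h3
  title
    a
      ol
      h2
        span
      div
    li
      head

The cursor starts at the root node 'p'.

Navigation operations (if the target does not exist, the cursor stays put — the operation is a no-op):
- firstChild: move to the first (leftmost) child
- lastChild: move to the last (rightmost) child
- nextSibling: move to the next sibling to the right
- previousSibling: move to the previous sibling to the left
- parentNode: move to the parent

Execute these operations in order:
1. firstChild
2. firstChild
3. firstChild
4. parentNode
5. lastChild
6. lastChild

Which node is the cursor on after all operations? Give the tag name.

After 1 (firstChild): h3
After 2 (firstChild): h3 (no-op, stayed)
After 3 (firstChild): h3 (no-op, stayed)
After 4 (parentNode): p
After 5 (lastChild): title
After 6 (lastChild): li

Answer: li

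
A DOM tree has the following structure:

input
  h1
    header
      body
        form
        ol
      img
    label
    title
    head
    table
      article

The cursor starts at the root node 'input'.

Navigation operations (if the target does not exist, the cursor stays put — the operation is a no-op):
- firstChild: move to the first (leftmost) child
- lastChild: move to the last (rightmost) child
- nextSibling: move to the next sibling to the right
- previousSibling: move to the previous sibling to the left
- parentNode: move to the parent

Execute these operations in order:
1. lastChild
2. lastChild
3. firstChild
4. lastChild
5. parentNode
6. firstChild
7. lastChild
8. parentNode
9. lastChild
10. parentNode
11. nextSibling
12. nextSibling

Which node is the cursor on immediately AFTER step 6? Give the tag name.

After 1 (lastChild): h1
After 2 (lastChild): table
After 3 (firstChild): article
After 4 (lastChild): article (no-op, stayed)
After 5 (parentNode): table
After 6 (firstChild): article

Answer: article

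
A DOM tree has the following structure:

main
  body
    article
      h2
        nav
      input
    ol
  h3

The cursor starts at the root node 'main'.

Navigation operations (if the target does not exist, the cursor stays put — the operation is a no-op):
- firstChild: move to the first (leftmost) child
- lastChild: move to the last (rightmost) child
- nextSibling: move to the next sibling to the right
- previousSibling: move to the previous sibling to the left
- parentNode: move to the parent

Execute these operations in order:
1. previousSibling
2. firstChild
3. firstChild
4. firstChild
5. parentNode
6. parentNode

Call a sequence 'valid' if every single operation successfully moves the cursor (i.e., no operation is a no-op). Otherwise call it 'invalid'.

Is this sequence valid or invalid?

Answer: invalid

Derivation:
After 1 (previousSibling): main (no-op, stayed)
After 2 (firstChild): body
After 3 (firstChild): article
After 4 (firstChild): h2
After 5 (parentNode): article
After 6 (parentNode): body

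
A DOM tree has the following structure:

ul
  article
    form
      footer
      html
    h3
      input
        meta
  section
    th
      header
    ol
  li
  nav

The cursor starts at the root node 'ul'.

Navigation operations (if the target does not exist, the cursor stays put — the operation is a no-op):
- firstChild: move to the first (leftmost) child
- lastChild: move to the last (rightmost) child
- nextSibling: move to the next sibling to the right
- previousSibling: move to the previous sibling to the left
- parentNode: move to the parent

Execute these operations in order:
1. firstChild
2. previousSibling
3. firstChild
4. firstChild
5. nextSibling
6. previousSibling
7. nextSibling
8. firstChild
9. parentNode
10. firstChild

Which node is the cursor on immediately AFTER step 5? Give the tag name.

After 1 (firstChild): article
After 2 (previousSibling): article (no-op, stayed)
After 3 (firstChild): form
After 4 (firstChild): footer
After 5 (nextSibling): html

Answer: html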